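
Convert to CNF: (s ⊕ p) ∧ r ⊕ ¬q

(s ⊕ p) ∧ r ⊕ ¬q
= ((s ⊕ p) ∧ r ∨ ¬q) ∧ ¬((s ⊕ p) ∧ r ∧ ¬q)   — expand ⊕
= ((s ∨ p) ∧ ¬(s ∧ p) ∧ r ∨ ¬q) ∧ ¬((s ⊕ p) ∧ r ∧ ¬q)   — expand ⊕
= ((s ∨ p) ∧ ¬(s ∧ p) ∧ r ∨ ¬q) ∧ ¬((s ∨ p) ∧ ¬(s ∧ p) ∧ r ∧ ¬q)   — expand ⊕
= ((s ∨ p) ∧ (¬s ∨ ¬p) ∧ r ∨ ¬q) ∧ ¬((s ∨ p) ∧ ¬(s ∧ p) ∧ r ∧ ¬q)   — De Morgan
= ((s ∨ p) ∧ (¬s ∨ ¬p) ∧ r ∨ ¬q) ∧ (¬(s ∨ p) ∨ ¬¬(s ∧ p) ∨ ¬r ∨ ¬¬q)   — De Morgan
= ((s ∨ p) ∧ (¬s ∨ ¬p) ∧ r ∨ ¬q) ∧ (¬s ∧ ¬p ∨ ¬¬(s ∧ p) ∨ ¬r ∨ ¬¬q)   — De Morgan
= ((s ∨ p) ∧ (¬s ∨ ¬p) ∧ r ∨ ¬q) ∧ (¬s ∧ ¬p ∨ s ∧ p ∨ ¬r ∨ ¬¬q)   — double negation
= ((s ∨ p) ∧ (¬s ∨ ¬p) ∧ r ∨ ¬q) ∧ (¬s ∧ ¬p ∨ s ∧ p ∨ ¬r ∨ q)   — double negation
= (s ∨ p ∨ ¬q) ∧ (¬s ∨ ¬p ∨ ¬q) ∧ (r ∨ ¬q) ∧ (¬s ∨ s ∨ ¬r ∨ q) ∧ (¬s ∨ p ∨ ¬r ∨ q) ∧ (¬p ∨ s ∨ ¬r ∨ q) ∧ (¬p ∨ p ∨ ¬r ∨ q)   — distribute ∨ over ∧
= (s ∨ p ∨ ¬q) ∧ (¬s ∨ ¬p ∨ ¬q) ∧ (r ∨ ¬q) ∧ (¬s ∨ p ∨ ¬r ∨ q) ∧ (¬p ∨ s ∨ ¬r ∨ q)   — simplify

(s ∨ p ∨ ¬q) ∧ (¬s ∨ ¬p ∨ ¬q) ∧ (r ∨ ¬q) ∧ (¬s ∨ p ∨ ¬r ∨ q) ∧ (¬p ∨ s ∨ ¬r ∨ q)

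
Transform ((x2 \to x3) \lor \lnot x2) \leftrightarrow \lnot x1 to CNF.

((x2 \to x3) \lor \lnot x2) \leftrightarrow \lnot x1
⇔ (((x2 \to x3) \lor \lnot x2) \to \lnot x1) \land (\lnot x1 \to ((x2 \to x3) \lor \lnot x2))   — eliminate \leftrightarrow
⇔ (\lnot ((x2 \to x3) \lor \lnot x2) \lor \lnot x1) \land (\lnot x1 \to ((x2 \to x3) \lor \lnot x2))   — eliminate \to
⇔ (\lnot (\lnot x2 \lor x3 \lor \lnot x2) \lor \lnot x1) \land (\lnot x1 \to ((x2 \to x3) \lor \lnot x2))   — eliminate \to
⇔ (\lnot (\lnot x2 \lor x3 \lor \lnot x2) \lor \lnot x1) \land (\lnot \lnot x1 \lor (x2 \to x3) \lor \lnot x2)   — eliminate \to
⇔ (\lnot (\lnot x2 \lor x3 \lor \lnot x2) \lor \lnot x1) \land (\lnot \lnot x1 \lor \lnot x2 \lor x3 \lor \lnot x2)   — eliminate \to
⇔ ((\lnot \lnot x2 \land \lnot x3 \land \lnot \lnot x2) \lor \lnot x1) \land (\lnot \lnot x1 \lor \lnot x2 \lor x3 \lor \lnot x2)   — De Morgan
⇔ ((x2 \land \lnot x3 \land \lnot \lnot x2) \lor \lnot x1) \land (\lnot \lnot x1 \lor \lnot x2 \lor x3 \lor \lnot x2)   — double negation
⇔ ((x2 \land \lnot x3 \land x2) \lor \lnot x1) \land (\lnot \lnot x1 \lor \lnot x2 \lor x3 \lor \lnot x2)   — double negation
⇔ ((x2 \land \lnot x3 \land x2) \lor \lnot x1) \land (x1 \lor \lnot x2 \lor x3 \lor \lnot x2)   — double negation
⇔ (x2 \lor \lnot x1) \land (\lnot x3 \lor \lnot x1) \land (x2 \lor \lnot x1) \land (x1 \lor \lnot x2 \lor x3 \lor \lnot x2)   — distribute \lor over \land
⇔ (x2 \lor \lnot x1) \land (\lnot x3 \lor \lnot x1) \land (x1 \lor \lnot x2 \lor x3)   — simplify

(x2 \lor \lnot x1) \land (\lnot x3 \lor \lnot x1) \land (x1 \lor \lnot x2 \lor x3)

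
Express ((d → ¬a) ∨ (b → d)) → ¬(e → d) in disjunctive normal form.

((d → ¬a) ∨ (b → d)) → ¬(e → d)
= ¬((d → ¬a) ∨ (b → d)) ∨ ¬(e → d)   [eliminate →]
= ¬(¬d ∨ ¬a ∨ (b → d)) ∨ ¬(e → d)   [eliminate →]
= ¬(¬d ∨ ¬a ∨ ¬b ∨ d) ∨ ¬(e → d)   [eliminate →]
= ¬(¬d ∨ ¬a ∨ ¬b ∨ d) ∨ ¬(¬e ∨ d)   [eliminate →]
= (¬¬d ∧ ¬¬a ∧ ¬¬b ∧ ¬d) ∨ ¬(¬e ∨ d)   [De Morgan]
= (d ∧ ¬¬a ∧ ¬¬b ∧ ¬d) ∨ ¬(¬e ∨ d)   [double negation]
= (d ∧ a ∧ ¬¬b ∧ ¬d) ∨ ¬(¬e ∨ d)   [double negation]
= (d ∧ a ∧ b ∧ ¬d) ∨ ¬(¬e ∨ d)   [double negation]
= (d ∧ a ∧ b ∧ ¬d) ∨ (¬¬e ∧ ¬d)   [De Morgan]
= (d ∧ a ∧ b ∧ ¬d) ∨ (e ∧ ¬d)   [double negation]
= e ∧ ¬d   [simplify]

e ∧ ¬d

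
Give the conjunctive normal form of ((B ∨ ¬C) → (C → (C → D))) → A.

(B ∨ ¬C ∨ A) ∧ (C ∨ A) ∧ (¬D ∨ A)

((B ∨ ¬C) → (C → (C → D))) → A
= ¬((B ∨ ¬C) → (C → (C → D))) ∨ A   (eliminate →)
= ¬(¬(B ∨ ¬C) ∨ (C → (C → D))) ∨ A   (eliminate →)
= ¬(¬(B ∨ ¬C) ∨ ¬C ∨ (C → D)) ∨ A   (eliminate →)
= ¬(¬(B ∨ ¬C) ∨ ¬C ∨ ¬C ∨ D) ∨ A   (eliminate →)
= (¬¬(B ∨ ¬C) ∧ ¬¬C ∧ ¬¬C ∧ ¬D) ∨ A   (De Morgan)
= ((B ∨ ¬C) ∧ ¬¬C ∧ ¬¬C ∧ ¬D) ∨ A   (double negation)
= ((B ∨ ¬C) ∧ C ∧ ¬¬C ∧ ¬D) ∨ A   (double negation)
= ((B ∨ ¬C) ∧ C ∧ C ∧ ¬D) ∨ A   (double negation)
= (B ∨ ¬C ∨ A) ∧ (C ∨ A) ∧ (C ∨ A) ∧ (¬D ∨ A)   (distribute ∨ over ∧)
= (B ∨ ¬C ∨ A) ∧ (C ∨ A) ∧ (¬D ∨ A)   (simplify)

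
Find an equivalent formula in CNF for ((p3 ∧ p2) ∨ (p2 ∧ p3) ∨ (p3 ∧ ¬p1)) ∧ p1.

p3 ∧ (p2 ∨ ¬p1) ∧ p1

((p3 ∧ p2) ∨ (p2 ∧ p3) ∨ (p3 ∧ ¬p1)) ∧ p1
≡ (p3 ∨ p2 ∨ p3) ∧ (p3 ∨ p2 ∨ ¬p1) ∧ (p3 ∨ p3 ∨ p3) ∧ (p3 ∨ p3 ∨ ¬p1) ∧ (p2 ∨ p2 ∨ p3) ∧ (p2 ∨ p2 ∨ ¬p1) ∧ (p2 ∨ p3 ∨ p3) ∧ (p2 ∨ p3 ∨ ¬p1) ∧ p1   [distribute ∨ over ∧]
≡ p3 ∧ (p2 ∨ ¬p1) ∧ p1   [simplify]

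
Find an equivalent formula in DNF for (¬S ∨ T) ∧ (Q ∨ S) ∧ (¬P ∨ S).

(¬S ∧ Q ∧ ¬P) ∨ (T ∧ Q ∧ ¬P) ∨ (T ∧ S)

(¬S ∨ T) ∧ (Q ∨ S) ∧ (¬P ∨ S)
≡ (¬S ∧ Q ∧ ¬P) ∨ (¬S ∧ Q ∧ S) ∨ (¬S ∧ S ∧ ¬P) ∨ (¬S ∧ S ∧ S) ∨ (T ∧ Q ∧ ¬P) ∨ (T ∧ Q ∧ S) ∨ (T ∧ S ∧ ¬P) ∨ (T ∧ S ∧ S)   — distribute ∧ over ∨
≡ (¬S ∧ Q ∧ ¬P) ∨ (T ∧ Q ∧ ¬P) ∨ (T ∧ S)   — simplify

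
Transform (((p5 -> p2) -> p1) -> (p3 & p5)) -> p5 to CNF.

p5 | p1

(((p5 -> p2) -> p1) -> (p3 & p5)) -> p5
= ~(((p5 -> p2) -> p1) -> (p3 & p5)) | p5   (eliminate ->)
= ~(~((p5 -> p2) -> p1) | (p3 & p5)) | p5   (eliminate ->)
= ~(~(~(p5 -> p2) | p1) | (p3 & p5)) | p5   (eliminate ->)
= ~(~(~(~p5 | p2) | p1) | (p3 & p5)) | p5   (eliminate ->)
= (~~(~(~p5 | p2) | p1) & ~(p3 & p5)) | p5   (De Morgan)
= ((~(~p5 | p2) | p1) & ~(p3 & p5)) | p5   (double negation)
= (((~~p5 & ~p2) | p1) & ~(p3 & p5)) | p5   (De Morgan)
= (((p5 & ~p2) | p1) & ~(p3 & p5)) | p5   (double negation)
= (((p5 & ~p2) | p1) & (~p3 | ~p5)) | p5   (De Morgan)
= (p5 | p1 | p5) & (~p2 | p1 | p5) & (~p3 | ~p5 | p5)   (distribute | over &)
= p5 | p1   (simplify)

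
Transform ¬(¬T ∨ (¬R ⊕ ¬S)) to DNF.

(T ∧ R ∧ S) ∨ (T ∧ ¬S ∧ ¬R)

¬(¬T ∨ (¬R ⊕ ¬S))
= ¬(¬T ∨ (¬R ∧ ¬¬S) ∨ (¬¬R ∧ ¬S))   [expand ⊕]
= ¬¬T ∧ ¬(¬R ∧ ¬¬S) ∧ ¬(¬¬R ∧ ¬S)   [De Morgan]
= T ∧ ¬(¬R ∧ ¬¬S) ∧ ¬(¬¬R ∧ ¬S)   [double negation]
= T ∧ (¬¬R ∨ ¬¬¬S) ∧ ¬(¬¬R ∧ ¬S)   [De Morgan]
= T ∧ (R ∨ ¬¬¬S) ∧ ¬(¬¬R ∧ ¬S)   [double negation]
= T ∧ (R ∨ ¬S) ∧ ¬(¬¬R ∧ ¬S)   [double negation]
= T ∧ (R ∨ ¬S) ∧ (¬¬¬R ∨ ¬¬S)   [De Morgan]
= T ∧ (R ∨ ¬S) ∧ (¬R ∨ ¬¬S)   [double negation]
= T ∧ (R ∨ ¬S) ∧ (¬R ∨ S)   [double negation]
= (T ∧ R ∧ ¬R) ∨ (T ∧ R ∧ S) ∨ (T ∧ ¬S ∧ ¬R) ∨ (T ∧ ¬S ∧ S)   [distribute ∧ over ∨]
= (T ∧ R ∧ S) ∨ (T ∧ ¬S ∧ ¬R)   [simplify]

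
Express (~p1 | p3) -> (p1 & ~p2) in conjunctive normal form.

(~p1 | p3) -> (p1 & ~p2)
≡ ~(~p1 | p3) | (p1 & ~p2)   [eliminate ->]
≡ (~~p1 & ~p3) | (p1 & ~p2)   [De Morgan]
≡ (p1 & ~p3) | (p1 & ~p2)   [double negation]
≡ (p1 | p1) & (p1 | ~p2) & (~p3 | p1) & (~p3 | ~p2)   [distribute | over &]
≡ p1 & (~p3 | ~p2)   [simplify]

p1 & (~p3 | ~p2)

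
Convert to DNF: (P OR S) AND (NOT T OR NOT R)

(P OR S) AND (NOT T OR NOT R)
= (P AND NOT T) OR (P AND NOT R) OR (S AND NOT T) OR (S AND NOT R)   [distribute AND over OR]

(P AND NOT T) OR (P AND NOT R) OR (S AND NOT T) OR (S AND NOT R)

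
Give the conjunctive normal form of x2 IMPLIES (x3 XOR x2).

NOT x2 OR NOT x3

x2 IMPLIES (x3 XOR x2)
≡ NOT x2 OR (x3 XOR x2)   [eliminate IMPLIES]
≡ NOT x2 OR ((x3 OR x2) AND NOT (x3 AND x2))   [expand XOR]
≡ NOT x2 OR ((x3 OR x2) AND (NOT x3 OR NOT x2))   [De Morgan]
≡ (NOT x2 OR x3 OR x2) AND (NOT x2 OR NOT x3 OR NOT x2)   [distribute OR over AND]
≡ NOT x2 OR NOT x3   [simplify]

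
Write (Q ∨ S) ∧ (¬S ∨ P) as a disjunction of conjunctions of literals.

Q ∧ ¬S ∨ Q ∧ P ∨ S ∧ P

(Q ∨ S) ∧ (¬S ∨ P)
≡ Q ∧ ¬S ∨ Q ∧ P ∨ S ∧ ¬S ∨ S ∧ P   (distribute ∧ over ∨)
≡ Q ∧ ¬S ∨ Q ∧ P ∨ S ∧ P   (simplify)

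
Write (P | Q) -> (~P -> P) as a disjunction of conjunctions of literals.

(P | Q) -> (~P -> P)
= ~(P | Q) | (~P -> P)   [eliminate ->]
= ~(P | Q) | ~~P | P   [eliminate ->]
= (~P & ~Q) | ~~P | P   [De Morgan]
= (~P & ~Q) | P | P   [double negation]
= (~P & ~Q) | P   [simplify]

(~P & ~Q) | P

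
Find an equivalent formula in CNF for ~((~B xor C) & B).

~C | ~B

~((~B xor C) & B)
≡ ~((~B | C) & ~(~B & C) & B)   [expand xor]
≡ ~(~B | C) | ~~(~B & C) | ~B   [De Morgan]
≡ (~~B & ~C) | ~~(~B & C) | ~B   [De Morgan]
≡ (B & ~C) | ~~(~B & C) | ~B   [double negation]
≡ (B & ~C) | (~B & C) | ~B   [double negation]
≡ (B | ~B | ~B) & (B | C | ~B) & (~C | ~B | ~B) & (~C | C | ~B)   [distribute | over &]
≡ ~C | ~B   [simplify]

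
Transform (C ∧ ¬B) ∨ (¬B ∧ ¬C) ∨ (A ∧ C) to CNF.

(C ∨ ¬B) ∧ (¬B ∨ A)

(C ∧ ¬B) ∨ (¬B ∧ ¬C) ∨ (A ∧ C)
⇔ (C ∨ ¬B ∨ A) ∧ (C ∨ ¬B ∨ C) ∧ (C ∨ ¬C ∨ A) ∧ (C ∨ ¬C ∨ C) ∧ (¬B ∨ ¬B ∨ A) ∧ (¬B ∨ ¬B ∨ C) ∧ (¬B ∨ ¬C ∨ A) ∧ (¬B ∨ ¬C ∨ C)   — distribute ∨ over ∧
⇔ (C ∨ ¬B) ∧ (¬B ∨ A)   — simplify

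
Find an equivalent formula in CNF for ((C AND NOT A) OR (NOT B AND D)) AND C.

((C AND NOT A) OR (NOT B AND D)) AND C
≡ (C OR NOT B) AND (C OR D) AND (NOT A OR NOT B) AND (NOT A OR D) AND C
≡ (NOT A OR NOT B) AND (NOT A OR D) AND C

(NOT A OR NOT B) AND (NOT A OR D) AND C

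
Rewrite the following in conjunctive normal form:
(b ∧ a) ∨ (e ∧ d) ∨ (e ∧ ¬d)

(b ∨ e) ∧ (a ∨ e)

(b ∧ a) ∨ (e ∧ d) ∨ (e ∧ ¬d)
⇔ (b ∨ e ∨ e) ∧ (b ∨ e ∨ ¬d) ∧ (b ∨ d ∨ e) ∧ (b ∨ d ∨ ¬d) ∧ (a ∨ e ∨ e) ∧ (a ∨ e ∨ ¬d) ∧ (a ∨ d ∨ e) ∧ (a ∨ d ∨ ¬d)
⇔ (b ∨ e) ∧ (a ∨ e)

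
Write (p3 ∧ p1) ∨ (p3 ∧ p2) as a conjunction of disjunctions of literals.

(p3 ∧ p1) ∨ (p3 ∧ p2)
≡ (p3 ∨ p3) ∧ (p3 ∨ p2) ∧ (p1 ∨ p3) ∧ (p1 ∨ p2)   (distribute ∨ over ∧)
≡ p3 ∧ (p1 ∨ p2)   (simplify)

p3 ∧ (p1 ∨ p2)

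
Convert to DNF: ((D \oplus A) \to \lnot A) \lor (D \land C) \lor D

((D \oplus A) \to \lnot A) \lor (D \land C) \lor D
= \lnot (D \oplus A) \lor \lnot A \lor (D \land C) \lor D   — eliminate \to
= \lnot ((D \land \lnot A) \lor (\lnot D \land A)) \lor \lnot A \lor (D \land C) \lor D   — expand \oplus
= (\lnot (D \land \lnot A) \land \lnot (\lnot D \land A)) \lor \lnot A \lor (D \land C) \lor D   — De Morgan
= ((\lnot D \lor \lnot \lnot A) \land \lnot (\lnot D \land A)) \lor \lnot A \lor (D \land C) \lor D   — De Morgan
= ((\lnot D \lor A) \land \lnot (\lnot D \land A)) \lor \lnot A \lor (D \land C) \lor D   — double negation
= ((\lnot D \lor A) \land (\lnot \lnot D \lor \lnot A)) \lor \lnot A \lor (D \land C) \lor D   — De Morgan
= ((\lnot D \lor A) \land (D \lor \lnot A)) \lor \lnot A \lor (D \land C) \lor D   — double negation
= (\lnot D \land D) \lor (\lnot D \land \lnot A) \lor (A \land D) \lor (A \land \lnot A) \lor \lnot A \lor (D \land C) \lor D   — distribute \land over \lor
= \lnot A \lor D   — simplify

\lnot A \lor D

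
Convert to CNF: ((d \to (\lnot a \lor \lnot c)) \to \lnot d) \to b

(\lnot d \lor \lnot a \lor \lnot c \lor b) \land (d \lor b)

((d \to (\lnot a \lor \lnot c)) \to \lnot d) \to b
≡ \lnot ((d \to (\lnot a \lor \lnot c)) \to \lnot d) \lor b   [eliminate \to]
≡ \lnot (\lnot (d \to (\lnot a \lor \lnot c)) \lor \lnot d) \lor b   [eliminate \to]
≡ \lnot (\lnot (\lnot d \lor \lnot a \lor \lnot c) \lor \lnot d) \lor b   [eliminate \to]
≡ (\lnot \lnot (\lnot d \lor \lnot a \lor \lnot c) \land \lnot \lnot d) \lor b   [De Morgan]
≡ ((\lnot d \lor \lnot a \lor \lnot c) \land \lnot \lnot d) \lor b   [double negation]
≡ ((\lnot d \lor \lnot a \lor \lnot c) \land d) \lor b   [double negation]
≡ (\lnot d \lor \lnot a \lor \lnot c \lor b) \land (d \lor b)   [distribute \lor over \land]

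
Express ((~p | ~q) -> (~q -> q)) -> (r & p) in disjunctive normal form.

((~p | ~q) -> (~q -> q)) -> (r & p)
⇔ ~((~p | ~q) -> (~q -> q)) | (r & p)   [eliminate ->]
⇔ ~(~(~p | ~q) | (~q -> q)) | (r & p)   [eliminate ->]
⇔ ~(~(~p | ~q) | ~~q | q) | (r & p)   [eliminate ->]
⇔ (~~(~p | ~q) & ~~~q & ~q) | (r & p)   [De Morgan]
⇔ ((~p | ~q) & ~~~q & ~q) | (r & p)   [double negation]
⇔ ((~p | ~q) & ~q & ~q) | (r & p)   [double negation]
⇔ (~p & ~q & ~q) | (~q & ~q & ~q) | (r & p)   [distribute & over |]
⇔ ~q | (r & p)   [simplify]

~q | (r & p)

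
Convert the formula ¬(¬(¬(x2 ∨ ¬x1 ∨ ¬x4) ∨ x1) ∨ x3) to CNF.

x1 ∧ ¬x3

¬(¬(¬(x2 ∨ ¬x1 ∨ ¬x4) ∨ x1) ∨ x3)
⇔ ¬¬(¬(x2 ∨ ¬x1 ∨ ¬x4) ∨ x1) ∧ ¬x3   (De Morgan)
⇔ (¬(x2 ∨ ¬x1 ∨ ¬x4) ∨ x1) ∧ ¬x3   (double negation)
⇔ ((¬x2 ∧ ¬¬x1 ∧ ¬¬x4) ∨ x1) ∧ ¬x3   (De Morgan)
⇔ ((¬x2 ∧ x1 ∧ ¬¬x4) ∨ x1) ∧ ¬x3   (double negation)
⇔ ((¬x2 ∧ x1 ∧ x4) ∨ x1) ∧ ¬x3   (double negation)
⇔ (¬x2 ∨ x1) ∧ (x1 ∨ x1) ∧ (x4 ∨ x1) ∧ ¬x3   (distribute ∨ over ∧)
⇔ x1 ∧ ¬x3   (simplify)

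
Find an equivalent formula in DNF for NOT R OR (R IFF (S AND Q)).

NOT R OR (R IFF (S AND Q))
= NOT R OR ((R IMPLIES (S AND Q)) AND ((S AND Q) IMPLIES R))   (eliminate IFF)
= NOT R OR ((NOT R OR (S AND Q)) AND ((S AND Q) IMPLIES R))   (eliminate IMPLIES)
= NOT R OR ((NOT R OR (S AND Q)) AND (NOT (S AND Q) OR R))   (eliminate IMPLIES)
= NOT R OR ((NOT R OR (S AND Q)) AND (NOT S OR NOT Q OR R))   (De Morgan)
= NOT R OR (NOT R AND NOT S) OR (NOT R AND NOT Q) OR (NOT R AND R) OR (S AND Q AND NOT S) OR (S AND Q AND NOT Q) OR (S AND Q AND R)   (distribute AND over OR)
= NOT R OR (S AND Q AND R)   (simplify)

NOT R OR (S AND Q AND R)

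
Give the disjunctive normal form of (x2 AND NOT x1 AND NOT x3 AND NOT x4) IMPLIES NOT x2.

(x2 AND NOT x1 AND NOT x3 AND NOT x4) IMPLIES NOT x2
≡ NOT (x2 AND NOT x1 AND NOT x3 AND NOT x4) OR NOT x2   [eliminate IMPLIES]
≡ NOT x2 OR NOT NOT x1 OR NOT NOT x3 OR NOT NOT x4 OR NOT x2   [De Morgan]
≡ NOT x2 OR x1 OR NOT NOT x3 OR NOT NOT x4 OR NOT x2   [double negation]
≡ NOT x2 OR x1 OR x3 OR NOT NOT x4 OR NOT x2   [double negation]
≡ NOT x2 OR x1 OR x3 OR x4 OR NOT x2   [double negation]
≡ NOT x2 OR x1 OR x3 OR x4   [simplify]

NOT x2 OR x1 OR x3 OR x4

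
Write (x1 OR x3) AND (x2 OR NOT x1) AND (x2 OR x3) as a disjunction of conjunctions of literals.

(x1 AND x2) OR (x3 AND x2) OR (x3 AND NOT x1)

(x1 OR x3) AND (x2 OR NOT x1) AND (x2 OR x3)
⇔ (x1 AND x2 AND x2) OR (x1 AND x2 AND x3) OR (x1 AND NOT x1 AND x2) OR (x1 AND NOT x1 AND x3) OR (x3 AND x2 AND x2) OR (x3 AND x2 AND x3) OR (x3 AND NOT x1 AND x2) OR (x3 AND NOT x1 AND x3)   [distribute AND over OR]
⇔ (x1 AND x2) OR (x3 AND x2) OR (x3 AND NOT x1)   [simplify]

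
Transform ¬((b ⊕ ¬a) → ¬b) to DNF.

¬((b ⊕ ¬a) → ¬b)
≡ ¬(¬(b ⊕ ¬a) ∨ ¬b)
≡ ¬(¬((b ∧ ¬¬a) ∨ (¬b ∧ ¬a)) ∨ ¬b)
≡ ¬¬((b ∧ ¬¬a) ∨ (¬b ∧ ¬a)) ∧ ¬¬b
≡ ((b ∧ ¬¬a) ∨ (¬b ∧ ¬a)) ∧ ¬¬b
≡ ((b ∧ a) ∨ (¬b ∧ ¬a)) ∧ ¬¬b
≡ ((b ∧ a) ∨ (¬b ∧ ¬a)) ∧ b
≡ (b ∧ a ∧ b) ∨ (¬b ∧ ¬a ∧ b)
≡ b ∧ a

b ∧ a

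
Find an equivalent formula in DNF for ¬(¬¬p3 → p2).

p3 ∧ ¬p2

¬(¬¬p3 → p2)
⇔ ¬(¬¬¬p3 ∨ p2)   — eliminate →
⇔ ¬¬¬¬p3 ∧ ¬p2   — De Morgan
⇔ ¬¬p3 ∧ ¬p2   — double negation
⇔ p3 ∧ ¬p2   — double negation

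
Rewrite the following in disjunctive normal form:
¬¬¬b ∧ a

¬¬¬b ∧ a
≡ ¬b ∧ a   (double negation)

¬b ∧ a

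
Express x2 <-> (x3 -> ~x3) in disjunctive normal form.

(~x2 & x3) | (~x3 & x2)

x2 <-> (x3 -> ~x3)
⇔ (x2 -> (x3 -> ~x3)) & ((x3 -> ~x3) -> x2)
⇔ (~x2 | (x3 -> ~x3)) & ((x3 -> ~x3) -> x2)
⇔ (~x2 | ~x3 | ~x3) & ((x3 -> ~x3) -> x2)
⇔ (~x2 | ~x3 | ~x3) & (~(x3 -> ~x3) | x2)
⇔ (~x2 | ~x3 | ~x3) & (~(~x3 | ~x3) | x2)
⇔ (~x2 | ~x3 | ~x3) & ((~~x3 & ~~x3) | x2)
⇔ (~x2 | ~x3 | ~x3) & ((x3 & ~~x3) | x2)
⇔ (~x2 | ~x3 | ~x3) & ((x3 & x3) | x2)
⇔ (~x2 & x3 & x3) | (~x2 & x2) | (~x3 & x3 & x3) | (~x3 & x2) | (~x3 & x3 & x3) | (~x3 & x2)
⇔ (~x2 & x3) | (~x3 & x2)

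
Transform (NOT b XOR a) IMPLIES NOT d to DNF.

(NOT b XOR a) IMPLIES NOT d
≡ NOT (NOT b XOR a) OR NOT d   — eliminate IMPLIES
≡ NOT ((NOT b AND NOT a) OR (NOT NOT b AND a)) OR NOT d   — expand XOR
≡ (NOT (NOT b AND NOT a) AND NOT (NOT NOT b AND a)) OR NOT d   — De Morgan
≡ ((NOT NOT b OR NOT NOT a) AND NOT (NOT NOT b AND a)) OR NOT d   — De Morgan
≡ ((b OR NOT NOT a) AND NOT (NOT NOT b AND a)) OR NOT d   — double negation
≡ ((b OR a) AND NOT (NOT NOT b AND a)) OR NOT d   — double negation
≡ ((b OR a) AND (NOT NOT NOT b OR NOT a)) OR NOT d   — De Morgan
≡ ((b OR a) AND (NOT b OR NOT a)) OR NOT d   — double negation
≡ (b AND NOT b) OR (b AND NOT a) OR (a AND NOT b) OR (a AND NOT a) OR NOT d   — distribute AND over OR
≡ (b AND NOT a) OR (a AND NOT b) OR NOT d   — simplify

(b AND NOT a) OR (a AND NOT b) OR NOT d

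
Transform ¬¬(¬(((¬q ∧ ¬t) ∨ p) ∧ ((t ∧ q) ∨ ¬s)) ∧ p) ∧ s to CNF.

(¬p ∨ ¬t ∨ ¬q) ∧ p ∧ s

¬¬(¬(((¬q ∧ ¬t) ∨ p) ∧ ((t ∧ q) ∨ ¬s)) ∧ p) ∧ s
≡ ¬(((¬q ∧ ¬t) ∨ p) ∧ ((t ∧ q) ∨ ¬s)) ∧ p ∧ s   — double negation
≡ (¬((¬q ∧ ¬t) ∨ p) ∨ ¬((t ∧ q) ∨ ¬s)) ∧ p ∧ s   — De Morgan
≡ ((¬(¬q ∧ ¬t) ∧ ¬p) ∨ ¬((t ∧ q) ∨ ¬s)) ∧ p ∧ s   — De Morgan
≡ (((¬¬q ∨ ¬¬t) ∧ ¬p) ∨ ¬((t ∧ q) ∨ ¬s)) ∧ p ∧ s   — De Morgan
≡ (((q ∨ ¬¬t) ∧ ¬p) ∨ ¬((t ∧ q) ∨ ¬s)) ∧ p ∧ s   — double negation
≡ (((q ∨ t) ∧ ¬p) ∨ ¬((t ∧ q) ∨ ¬s)) ∧ p ∧ s   — double negation
≡ (((q ∨ t) ∧ ¬p) ∨ (¬(t ∧ q) ∧ ¬¬s)) ∧ p ∧ s   — De Morgan
≡ (((q ∨ t) ∧ ¬p) ∨ ((¬t ∨ ¬q) ∧ ¬¬s)) ∧ p ∧ s   — De Morgan
≡ (((q ∨ t) ∧ ¬p) ∨ ((¬t ∨ ¬q) ∧ s)) ∧ p ∧ s   — double negation
≡ (q ∨ t ∨ ¬t ∨ ¬q) ∧ (q ∨ t ∨ s) ∧ (¬p ∨ ¬t ∨ ¬q) ∧ (¬p ∨ s) ∧ p ∧ s   — distribute ∨ over ∧
≡ (¬p ∨ ¬t ∨ ¬q) ∧ p ∧ s   — simplify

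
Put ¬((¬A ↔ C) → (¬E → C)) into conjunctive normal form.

¬((¬A ↔ C) → (¬E → C))
≡ ¬(¬(¬A ↔ C) ∨ (¬E → C))   [eliminate →]
≡ ¬(¬((¬A → C) ∧ (C → ¬A)) ∨ (¬E → C))   [eliminate ↔]
≡ ¬(¬((¬¬A ∨ C) ∧ (C → ¬A)) ∨ (¬E → C))   [eliminate →]
≡ ¬(¬((¬¬A ∨ C) ∧ (¬C ∨ ¬A)) ∨ (¬E → C))   [eliminate →]
≡ ¬(¬((¬¬A ∨ C) ∧ (¬C ∨ ¬A)) ∨ ¬¬E ∨ C)   [eliminate →]
≡ ¬¬((¬¬A ∨ C) ∧ (¬C ∨ ¬A)) ∧ ¬¬¬E ∧ ¬C   [De Morgan]
≡ (¬¬A ∨ C) ∧ (¬C ∨ ¬A) ∧ ¬¬¬E ∧ ¬C   [double negation]
≡ (A ∨ C) ∧ (¬C ∨ ¬A) ∧ ¬¬¬E ∧ ¬C   [double negation]
≡ (A ∨ C) ∧ (¬C ∨ ¬A) ∧ ¬E ∧ ¬C   [double negation]
≡ (A ∨ C) ∧ ¬E ∧ ¬C   [simplify]

(A ∨ C) ∧ ¬E ∧ ¬C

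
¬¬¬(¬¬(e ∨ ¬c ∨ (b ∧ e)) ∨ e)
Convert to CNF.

¬e ∧ c

¬¬¬(¬¬(e ∨ ¬c ∨ (b ∧ e)) ∨ e)
≡ ¬(¬¬(e ∨ ¬c ∨ (b ∧ e)) ∨ e)   (double negation)
≡ ¬¬¬(e ∨ ¬c ∨ (b ∧ e)) ∧ ¬e   (De Morgan)
≡ ¬(e ∨ ¬c ∨ (b ∧ e)) ∧ ¬e   (double negation)
≡ ¬e ∧ ¬¬c ∧ ¬(b ∧ e) ∧ ¬e   (De Morgan)
≡ ¬e ∧ c ∧ ¬(b ∧ e) ∧ ¬e   (double negation)
≡ ¬e ∧ c ∧ (¬b ∨ ¬e) ∧ ¬e   (De Morgan)
≡ ¬e ∧ c   (simplify)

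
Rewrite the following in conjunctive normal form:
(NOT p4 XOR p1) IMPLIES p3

(NOT p4 XOR p1) IMPLIES p3
⇔ NOT (NOT p4 XOR p1) OR p3
⇔ NOT ((NOT p4 OR p1) AND NOT (NOT p4 AND p1)) OR p3
⇔ NOT (NOT p4 OR p1) OR NOT NOT (NOT p4 AND p1) OR p3
⇔ (NOT NOT p4 AND NOT p1) OR NOT NOT (NOT p4 AND p1) OR p3
⇔ (p4 AND NOT p1) OR NOT NOT (NOT p4 AND p1) OR p3
⇔ (p4 AND NOT p1) OR (NOT p4 AND p1) OR p3
⇔ (p4 OR NOT p4 OR p3) AND (p4 OR p1 OR p3) AND (NOT p1 OR NOT p4 OR p3) AND (NOT p1 OR p1 OR p3)
⇔ (p4 OR p1 OR p3) AND (NOT p1 OR NOT p4 OR p3)

(p4 OR p1 OR p3) AND (NOT p1 OR NOT p4 OR p3)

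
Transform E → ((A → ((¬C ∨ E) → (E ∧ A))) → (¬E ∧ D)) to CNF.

(¬E ∨ A) ∧ (¬E ∨ ¬A)

E → ((A → ((¬C ∨ E) → (E ∧ A))) → (¬E ∧ D))
= ¬E ∨ ((A → ((¬C ∨ E) → (E ∧ A))) → (¬E ∧ D))
= ¬E ∨ ¬(A → ((¬C ∨ E) → (E ∧ A))) ∨ (¬E ∧ D)
= ¬E ∨ ¬(¬A ∨ ((¬C ∨ E) → (E ∧ A))) ∨ (¬E ∧ D)
= ¬E ∨ ¬(¬A ∨ ¬(¬C ∨ E) ∨ (E ∧ A)) ∨ (¬E ∧ D)
= ¬E ∨ (¬¬A ∧ ¬¬(¬C ∨ E) ∧ ¬(E ∧ A)) ∨ (¬E ∧ D)
= ¬E ∨ (A ∧ ¬¬(¬C ∨ E) ∧ ¬(E ∧ A)) ∨ (¬E ∧ D)
= ¬E ∨ (A ∧ (¬C ∨ E) ∧ ¬(E ∧ A)) ∨ (¬E ∧ D)
= ¬E ∨ (A ∧ (¬C ∨ E) ∧ (¬E ∨ ¬A)) ∨ (¬E ∧ D)
= (¬E ∨ A ∨ ¬E) ∧ (¬E ∨ A ∨ D) ∧ (¬E ∨ ¬C ∨ E ∨ ¬E) ∧ (¬E ∨ ¬C ∨ E ∨ D) ∧ (¬E ∨ ¬E ∨ ¬A ∨ ¬E) ∧ (¬E ∨ ¬E ∨ ¬A ∨ D)
= (¬E ∨ A) ∧ (¬E ∨ ¬A)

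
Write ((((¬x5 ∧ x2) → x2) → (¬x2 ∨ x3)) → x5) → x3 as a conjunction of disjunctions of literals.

((((¬x5 ∧ x2) → x2) → (¬x2 ∨ x3)) → x5) → x3
= ¬((((¬x5 ∧ x2) → x2) → (¬x2 ∨ x3)) → x5) ∨ x3   [eliminate →]
= ¬(¬(((¬x5 ∧ x2) → x2) → (¬x2 ∨ x3)) ∨ x5) ∨ x3   [eliminate →]
= ¬(¬(¬((¬x5 ∧ x2) → x2) ∨ ¬x2 ∨ x3) ∨ x5) ∨ x3   [eliminate →]
= ¬(¬(¬(¬(¬x5 ∧ x2) ∨ x2) ∨ ¬x2 ∨ x3) ∨ x5) ∨ x3   [eliminate →]
= (¬¬(¬(¬(¬x5 ∧ x2) ∨ x2) ∨ ¬x2 ∨ x3) ∧ ¬x5) ∨ x3   [De Morgan]
= ((¬(¬(¬x5 ∧ x2) ∨ x2) ∨ ¬x2 ∨ x3) ∧ ¬x5) ∨ x3   [double negation]
= (((¬¬(¬x5 ∧ x2) ∧ ¬x2) ∨ ¬x2 ∨ x3) ∧ ¬x5) ∨ x3   [De Morgan]
= (((¬x5 ∧ x2 ∧ ¬x2) ∨ ¬x2 ∨ x3) ∧ ¬x5) ∨ x3   [double negation]
= (¬x5 ∨ ¬x2 ∨ x3 ∨ x3) ∧ (x2 ∨ ¬x2 ∨ x3 ∨ x3) ∧ (¬x2 ∨ ¬x2 ∨ x3 ∨ x3) ∧ (¬x5 ∨ x3)   [distribute ∨ over ∧]
= (¬x2 ∨ x3) ∧ (¬x5 ∨ x3)   [simplify]

(¬x2 ∨ x3) ∧ (¬x5 ∨ x3)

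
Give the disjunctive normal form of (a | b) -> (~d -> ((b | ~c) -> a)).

(a | b) -> (~d -> ((b | ~c) -> a))
⇔ ~(a | b) | (~d -> ((b | ~c) -> a))   — eliminate ->
⇔ ~(a | b) | ~~d | ((b | ~c) -> a)   — eliminate ->
⇔ ~(a | b) | ~~d | ~(b | ~c) | a   — eliminate ->
⇔ (~a & ~b) | ~~d | ~(b | ~c) | a   — De Morgan
⇔ (~a & ~b) | d | ~(b | ~c) | a   — double negation
⇔ (~a & ~b) | d | (~b & ~~c) | a   — De Morgan
⇔ (~a & ~b) | d | (~b & c) | a   — double negation

(~a & ~b) | d | (~b & c) | a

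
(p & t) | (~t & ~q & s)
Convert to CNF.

(p & t) | (~t & ~q & s)
≡ (p | ~t) & (p | ~q) & (p | s) & (t | ~t) & (t | ~q) & (t | s)
≡ (p | ~t) & (p | ~q) & (p | s) & (t | ~q) & (t | s)

(p | ~t) & (p | ~q) & (p | s) & (t | ~q) & (t | s)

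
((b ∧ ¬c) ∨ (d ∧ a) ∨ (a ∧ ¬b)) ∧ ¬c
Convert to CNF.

(b ∨ a) ∧ ¬c

((b ∧ ¬c) ∨ (d ∧ a) ∨ (a ∧ ¬b)) ∧ ¬c
≡ (b ∨ d ∨ a) ∧ (b ∨ d ∨ ¬b) ∧ (b ∨ a ∨ a) ∧ (b ∨ a ∨ ¬b) ∧ (¬c ∨ d ∨ a) ∧ (¬c ∨ d ∨ ¬b) ∧ (¬c ∨ a ∨ a) ∧ (¬c ∨ a ∨ ¬b) ∧ ¬c
≡ (b ∨ a) ∧ ¬c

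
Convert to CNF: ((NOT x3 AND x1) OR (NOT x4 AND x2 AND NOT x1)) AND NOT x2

(NOT x3 OR NOT x4) AND (NOT x3 OR x2) AND (NOT x3 OR NOT x1) AND (x1 OR NOT x4) AND (x1 OR x2) AND NOT x2

((NOT x3 AND x1) OR (NOT x4 AND x2 AND NOT x1)) AND NOT x2
= (NOT x3 OR NOT x4) AND (NOT x3 OR x2) AND (NOT x3 OR NOT x1) AND (x1 OR NOT x4) AND (x1 OR x2) AND (x1 OR NOT x1) AND NOT x2   (distribute OR over AND)
= (NOT x3 OR NOT x4) AND (NOT x3 OR x2) AND (NOT x3 OR NOT x1) AND (x1 OR NOT x4) AND (x1 OR x2) AND NOT x2   (simplify)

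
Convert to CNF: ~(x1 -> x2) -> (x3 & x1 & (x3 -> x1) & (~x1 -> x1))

~x1 | x2 | x3

~(x1 -> x2) -> (x3 & x1 & (x3 -> x1) & (~x1 -> x1))
⇔ ~~(x1 -> x2) | (x3 & x1 & (x3 -> x1) & (~x1 -> x1))   [eliminate ->]
⇔ ~~(~x1 | x2) | (x3 & x1 & (x3 -> x1) & (~x1 -> x1))   [eliminate ->]
⇔ ~~(~x1 | x2) | (x3 & x1 & (~x3 | x1) & (~x1 -> x1))   [eliminate ->]
⇔ ~~(~x1 | x2) | (x3 & x1 & (~x3 | x1) & (~~x1 | x1))   [eliminate ->]
⇔ ~x1 | x2 | (x3 & x1 & (~x3 | x1) & (~~x1 | x1))   [double negation]
⇔ ~x1 | x2 | (x3 & x1 & (~x3 | x1) & (x1 | x1))   [double negation]
⇔ (~x1 | x2 | x3) & (~x1 | x2 | x1) & (~x1 | x2 | ~x3 | x1) & (~x1 | x2 | x1 | x1)   [distribute | over &]
⇔ ~x1 | x2 | x3   [simplify]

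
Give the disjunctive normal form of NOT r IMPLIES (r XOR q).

NOT r IMPLIES (r XOR q)
⇔ NOT NOT r OR (r XOR q)   — eliminate IMPLIES
⇔ NOT NOT r OR (r AND NOT q) OR (NOT r AND q)   — expand XOR
⇔ r OR (r AND NOT q) OR (NOT r AND q)   — double negation
⇔ r OR (NOT r AND q)   — simplify

r OR (NOT r AND q)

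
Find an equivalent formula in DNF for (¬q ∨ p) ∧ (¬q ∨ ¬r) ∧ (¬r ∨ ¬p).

(¬q ∨ p) ∧ (¬q ∨ ¬r) ∧ (¬r ∨ ¬p)
≡ (¬q ∧ ¬q ∧ ¬r) ∨ (¬q ∧ ¬q ∧ ¬p) ∨ (¬q ∧ ¬r ∧ ¬r) ∨ (¬q ∧ ¬r ∧ ¬p) ∨ (p ∧ ¬q ∧ ¬r) ∨ (p ∧ ¬q ∧ ¬p) ∨ (p ∧ ¬r ∧ ¬r) ∨ (p ∧ ¬r ∧ ¬p)   [distribute ∧ over ∨]
≡ (¬q ∧ ¬r) ∨ (¬q ∧ ¬p) ∨ (p ∧ ¬r)   [simplify]

(¬q ∧ ¬r) ∨ (¬q ∧ ¬p) ∨ (p ∧ ¬r)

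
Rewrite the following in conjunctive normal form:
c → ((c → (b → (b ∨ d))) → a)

c → ((c → (b → (b ∨ d))) → a)
≡ ¬c ∨ ((c → (b → (b ∨ d))) → a)   [eliminate →]
≡ ¬c ∨ ¬(c → (b → (b ∨ d))) ∨ a   [eliminate →]
≡ ¬c ∨ ¬(¬c ∨ (b → (b ∨ d))) ∨ a   [eliminate →]
≡ ¬c ∨ ¬(¬c ∨ ¬b ∨ b ∨ d) ∨ a   [eliminate →]
≡ ¬c ∨ (¬¬c ∧ ¬¬b ∧ ¬b ∧ ¬d) ∨ a   [De Morgan]
≡ ¬c ∨ (c ∧ ¬¬b ∧ ¬b ∧ ¬d) ∨ a   [double negation]
≡ ¬c ∨ (c ∧ b ∧ ¬b ∧ ¬d) ∨ a   [double negation]
≡ (¬c ∨ c ∨ a) ∧ (¬c ∨ b ∨ a) ∧ (¬c ∨ ¬b ∨ a) ∧ (¬c ∨ ¬d ∨ a)   [distribute ∨ over ∧]
≡ (¬c ∨ b ∨ a) ∧ (¬c ∨ ¬b ∨ a) ∧ (¬c ∨ ¬d ∨ a)   [simplify]

(¬c ∨ b ∨ a) ∧ (¬c ∨ ¬b ∨ a) ∧ (¬c ∨ ¬d ∨ a)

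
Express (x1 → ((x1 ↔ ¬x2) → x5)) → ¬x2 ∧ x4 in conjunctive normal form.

(x1 ∨ ¬x2) ∧ (x1 ∨ x4) ∧ (¬x1 ∨ ¬x2) ∧ (¬x5 ∨ ¬x2) ∧ (¬x5 ∨ x4)

(x1 → ((x1 ↔ ¬x2) → x5)) → ¬x2 ∧ x4
= ¬(x1 → ((x1 ↔ ¬x2) → x5)) ∨ ¬x2 ∧ x4   (eliminate →)
= ¬(¬x1 ∨ ((x1 ↔ ¬x2) → x5)) ∨ ¬x2 ∧ x4   (eliminate →)
= ¬(¬x1 ∨ ¬(x1 ↔ ¬x2) ∨ x5) ∨ ¬x2 ∧ x4   (eliminate →)
= ¬(¬x1 ∨ ¬((x1 → ¬x2) ∧ (¬x2 → x1)) ∨ x5) ∨ ¬x2 ∧ x4   (eliminate ↔)
= ¬(¬x1 ∨ ¬((¬x1 ∨ ¬x2) ∧ (¬x2 → x1)) ∨ x5) ∨ ¬x2 ∧ x4   (eliminate →)
= ¬(¬x1 ∨ ¬((¬x1 ∨ ¬x2) ∧ (¬¬x2 ∨ x1)) ∨ x5) ∨ ¬x2 ∧ x4   (eliminate →)
= ¬¬x1 ∧ ¬¬((¬x1 ∨ ¬x2) ∧ (¬¬x2 ∨ x1)) ∧ ¬x5 ∨ ¬x2 ∧ x4   (De Morgan)
= x1 ∧ ¬¬((¬x1 ∨ ¬x2) ∧ (¬¬x2 ∨ x1)) ∧ ¬x5 ∨ ¬x2 ∧ x4   (double negation)
= x1 ∧ (¬x1 ∨ ¬x2) ∧ (¬¬x2 ∨ x1) ∧ ¬x5 ∨ ¬x2 ∧ x4   (double negation)
= x1 ∧ (¬x1 ∨ ¬x2) ∧ (x2 ∨ x1) ∧ ¬x5 ∨ ¬x2 ∧ x4   (double negation)
= (x1 ∨ ¬x2) ∧ (x1 ∨ x4) ∧ (¬x1 ∨ ¬x2 ∨ ¬x2) ∧ (¬x1 ∨ ¬x2 ∨ x4) ∧ (x2 ∨ x1 ∨ ¬x2) ∧ (x2 ∨ x1 ∨ x4) ∧ (¬x5 ∨ ¬x2) ∧ (¬x5 ∨ x4)   (distribute ∨ over ∧)
= (x1 ∨ ¬x2) ∧ (x1 ∨ x4) ∧ (¬x1 ∨ ¬x2) ∧ (¬x5 ∨ ¬x2) ∧ (¬x5 ∨ x4)   (simplify)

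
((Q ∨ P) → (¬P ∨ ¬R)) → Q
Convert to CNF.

(Q ∨ P) ∧ (R ∨ Q)

((Q ∨ P) → (¬P ∨ ¬R)) → Q
≡ ¬((Q ∨ P) → (¬P ∨ ¬R)) ∨ Q   [eliminate →]
≡ ¬(¬(Q ∨ P) ∨ ¬P ∨ ¬R) ∨ Q   [eliminate →]
≡ (¬¬(Q ∨ P) ∧ ¬¬P ∧ ¬¬R) ∨ Q   [De Morgan]
≡ ((Q ∨ P) ∧ ¬¬P ∧ ¬¬R) ∨ Q   [double negation]
≡ ((Q ∨ P) ∧ P ∧ ¬¬R) ∨ Q   [double negation]
≡ ((Q ∨ P) ∧ P ∧ R) ∨ Q   [double negation]
≡ (Q ∨ P ∨ Q) ∧ (P ∨ Q) ∧ (R ∨ Q)   [distribute ∨ over ∧]
≡ (Q ∨ P) ∧ (R ∨ Q)   [simplify]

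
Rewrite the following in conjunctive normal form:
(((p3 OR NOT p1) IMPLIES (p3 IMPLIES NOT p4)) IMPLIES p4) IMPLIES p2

NOT p4 OR p2

(((p3 OR NOT p1) IMPLIES (p3 IMPLIES NOT p4)) IMPLIES p4) IMPLIES p2
≡ NOT (((p3 OR NOT p1) IMPLIES (p3 IMPLIES NOT p4)) IMPLIES p4) OR p2   — eliminate IMPLIES
≡ NOT (NOT ((p3 OR NOT p1) IMPLIES (p3 IMPLIES NOT p4)) OR p4) OR p2   — eliminate IMPLIES
≡ NOT (NOT (NOT (p3 OR NOT p1) OR (p3 IMPLIES NOT p4)) OR p4) OR p2   — eliminate IMPLIES
≡ NOT (NOT (NOT (p3 OR NOT p1) OR NOT p3 OR NOT p4) OR p4) OR p2   — eliminate IMPLIES
≡ (NOT NOT (NOT (p3 OR NOT p1) OR NOT p3 OR NOT p4) AND NOT p4) OR p2   — De Morgan
≡ ((NOT (p3 OR NOT p1) OR NOT p3 OR NOT p4) AND NOT p4) OR p2   — double negation
≡ (((NOT p3 AND NOT NOT p1) OR NOT p3 OR NOT p4) AND NOT p4) OR p2   — De Morgan
≡ (((NOT p3 AND p1) OR NOT p3 OR NOT p4) AND NOT p4) OR p2   — double negation
≡ (NOT p3 OR NOT p3 OR NOT p4 OR p2) AND (p1 OR NOT p3 OR NOT p4 OR p2) AND (NOT p4 OR p2)   — distribute OR over AND
≡ NOT p4 OR p2   — simplify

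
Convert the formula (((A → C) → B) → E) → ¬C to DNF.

(((A → C) → B) → E) → ¬C
≡ ¬(((A → C) → B) → E) ∨ ¬C   [eliminate →]
≡ ¬(¬((A → C) → B) ∨ E) ∨ ¬C   [eliminate →]
≡ ¬(¬(¬(A → C) ∨ B) ∨ E) ∨ ¬C   [eliminate →]
≡ ¬(¬(¬(¬A ∨ C) ∨ B) ∨ E) ∨ ¬C   [eliminate →]
≡ ¬¬(¬(¬A ∨ C) ∨ B) ∧ ¬E ∨ ¬C   [De Morgan]
≡ (¬(¬A ∨ C) ∨ B) ∧ ¬E ∨ ¬C   [double negation]
≡ (¬¬A ∧ ¬C ∨ B) ∧ ¬E ∨ ¬C   [De Morgan]
≡ (A ∧ ¬C ∨ B) ∧ ¬E ∨ ¬C   [double negation]
≡ A ∧ ¬C ∧ ¬E ∨ B ∧ ¬E ∨ ¬C   [distribute ∧ over ∨]
≡ B ∧ ¬E ∨ ¬C   [simplify]

B ∧ ¬E ∨ ¬C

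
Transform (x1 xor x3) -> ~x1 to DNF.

(x3 & x1) | ~x1

(x1 xor x3) -> ~x1
= ~(x1 xor x3) | ~x1   (eliminate ->)
= ~((x1 & ~x3) | (~x1 & x3)) | ~x1   (expand xor)
= (~(x1 & ~x3) & ~(~x1 & x3)) | ~x1   (De Morgan)
= ((~x1 | ~~x3) & ~(~x1 & x3)) | ~x1   (De Morgan)
= ((~x1 | x3) & ~(~x1 & x3)) | ~x1   (double negation)
= ((~x1 | x3) & (~~x1 | ~x3)) | ~x1   (De Morgan)
= ((~x1 | x3) & (x1 | ~x3)) | ~x1   (double negation)
= (~x1 & x1) | (~x1 & ~x3) | (x3 & x1) | (x3 & ~x3) | ~x1   (distribute & over |)
= (x3 & x1) | ~x1   (simplify)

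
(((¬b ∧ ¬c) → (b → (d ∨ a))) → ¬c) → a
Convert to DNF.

c ∨ a

(((¬b ∧ ¬c) → (b → (d ∨ a))) → ¬c) → a
⇔ ¬(((¬b ∧ ¬c) → (b → (d ∨ a))) → ¬c) ∨ a
⇔ ¬(¬((¬b ∧ ¬c) → (b → (d ∨ a))) ∨ ¬c) ∨ a
⇔ ¬(¬(¬(¬b ∧ ¬c) ∨ (b → (d ∨ a))) ∨ ¬c) ∨ a
⇔ ¬(¬(¬(¬b ∧ ¬c) ∨ ¬b ∨ d ∨ a) ∨ ¬c) ∨ a
⇔ (¬¬(¬(¬b ∧ ¬c) ∨ ¬b ∨ d ∨ a) ∧ ¬¬c) ∨ a
⇔ ((¬(¬b ∧ ¬c) ∨ ¬b ∨ d ∨ a) ∧ ¬¬c) ∨ a
⇔ ((¬¬b ∨ ¬¬c ∨ ¬b ∨ d ∨ a) ∧ ¬¬c) ∨ a
⇔ ((b ∨ ¬¬c ∨ ¬b ∨ d ∨ a) ∧ ¬¬c) ∨ a
⇔ ((b ∨ c ∨ ¬b ∨ d ∨ a) ∧ ¬¬c) ∨ a
⇔ ((b ∨ c ∨ ¬b ∨ d ∨ a) ∧ c) ∨ a
⇔ (b ∧ c) ∨ (c ∧ c) ∨ (¬b ∧ c) ∨ (d ∧ c) ∨ (a ∧ c) ∨ a
⇔ c ∨ a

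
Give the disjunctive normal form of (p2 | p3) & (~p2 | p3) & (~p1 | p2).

(p2 & p3) | (p3 & ~p1)

(p2 | p3) & (~p2 | p3) & (~p1 | p2)
≡ (p2 & ~p2 & ~p1) | (p2 & ~p2 & p2) | (p2 & p3 & ~p1) | (p2 & p3 & p2) | (p3 & ~p2 & ~p1) | (p3 & ~p2 & p2) | (p3 & p3 & ~p1) | (p3 & p3 & p2)   — distribute & over |
≡ (p2 & p3) | (p3 & ~p1)   — simplify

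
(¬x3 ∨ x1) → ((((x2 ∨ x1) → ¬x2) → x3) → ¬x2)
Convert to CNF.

(x3 ∨ ¬x2) ∧ (¬x1 ∨ ¬x2)

(¬x3 ∨ x1) → ((((x2 ∨ x1) → ¬x2) → x3) → ¬x2)
= ¬(¬x3 ∨ x1) ∨ ((((x2 ∨ x1) → ¬x2) → x3) → ¬x2)   [eliminate →]
= ¬(¬x3 ∨ x1) ∨ ¬(((x2 ∨ x1) → ¬x2) → x3) ∨ ¬x2   [eliminate →]
= ¬(¬x3 ∨ x1) ∨ ¬(¬((x2 ∨ x1) → ¬x2) ∨ x3) ∨ ¬x2   [eliminate →]
= ¬(¬x3 ∨ x1) ∨ ¬(¬(¬(x2 ∨ x1) ∨ ¬x2) ∨ x3) ∨ ¬x2   [eliminate →]
= (¬¬x3 ∧ ¬x1) ∨ ¬(¬(¬(x2 ∨ x1) ∨ ¬x2) ∨ x3) ∨ ¬x2   [De Morgan]
= (x3 ∧ ¬x1) ∨ ¬(¬(¬(x2 ∨ x1) ∨ ¬x2) ∨ x3) ∨ ¬x2   [double negation]
= (x3 ∧ ¬x1) ∨ (¬¬(¬(x2 ∨ x1) ∨ ¬x2) ∧ ¬x3) ∨ ¬x2   [De Morgan]
= (x3 ∧ ¬x1) ∨ ((¬(x2 ∨ x1) ∨ ¬x2) ∧ ¬x3) ∨ ¬x2   [double negation]
= (x3 ∧ ¬x1) ∨ (((¬x2 ∧ ¬x1) ∨ ¬x2) ∧ ¬x3) ∨ ¬x2   [De Morgan]
= (x3 ∨ ¬x2 ∨ ¬x2 ∨ ¬x2) ∧ (x3 ∨ ¬x1 ∨ ¬x2 ∨ ¬x2) ∧ (x3 ∨ ¬x3 ∨ ¬x2) ∧ (¬x1 ∨ ¬x2 ∨ ¬x2 ∨ ¬x2) ∧ (¬x1 ∨ ¬x1 ∨ ¬x2 ∨ ¬x2) ∧ (¬x1 ∨ ¬x3 ∨ ¬x2)   [distribute ∨ over ∧]
= (x3 ∨ ¬x2) ∧ (¬x1 ∨ ¬x2)   [simplify]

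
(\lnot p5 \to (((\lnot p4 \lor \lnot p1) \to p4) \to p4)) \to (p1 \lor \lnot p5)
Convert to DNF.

(\lnot p5 \to (((\lnot p4 \lor \lnot p1) \to p4) \to p4)) \to (p1 \lor \lnot p5)
≡ \lnot (\lnot p5 \to (((\lnot p4 \lor \lnot p1) \to p4) \to p4)) \lor p1 \lor \lnot p5   (eliminate \to)
≡ \lnot (\lnot \lnot p5 \lor (((\lnot p4 \lor \lnot p1) \to p4) \to p4)) \lor p1 \lor \lnot p5   (eliminate \to)
≡ \lnot (\lnot \lnot p5 \lor \lnot ((\lnot p4 \lor \lnot p1) \to p4) \lor p4) \lor p1 \lor \lnot p5   (eliminate \to)
≡ \lnot (\lnot \lnot p5 \lor \lnot (\lnot (\lnot p4 \lor \lnot p1) \lor p4) \lor p4) \lor p1 \lor \lnot p5   (eliminate \to)
≡ (\lnot \lnot \lnot p5 \land \lnot \lnot (\lnot (\lnot p4 \lor \lnot p1) \lor p4) \land \lnot p4) \lor p1 \lor \lnot p5   (De Morgan)
≡ (\lnot p5 \land \lnot \lnot (\lnot (\lnot p4 \lor \lnot p1) \lor p4) \land \lnot p4) \lor p1 \lor \lnot p5   (double negation)
≡ (\lnot p5 \land (\lnot (\lnot p4 \lor \lnot p1) \lor p4) \land \lnot p4) \lor p1 \lor \lnot p5   (double negation)
≡ (\lnot p5 \land ((\lnot \lnot p4 \land \lnot \lnot p1) \lor p4) \land \lnot p4) \lor p1 \lor \lnot p5   (De Morgan)
≡ (\lnot p5 \land ((p4 \land \lnot \lnot p1) \lor p4) \land \lnot p4) \lor p1 \lor \lnot p5   (double negation)
≡ (\lnot p5 \land ((p4 \land p1) \lor p4) \land \lnot p4) \lor p1 \lor \lnot p5   (double negation)
≡ (\lnot p5 \land p4 \land p1 \land \lnot p4) \lor (\lnot p5 \land p4 \land \lnot p4) \lor p1 \lor \lnot p5   (distribute \land over \lor)
≡ p1 \lor \lnot p5   (simplify)

p1 \lor \lnot p5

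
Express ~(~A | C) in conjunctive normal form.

~(~A | C)
= ~~A & ~C   [De Morgan]
= A & ~C   [double negation]

A & ~C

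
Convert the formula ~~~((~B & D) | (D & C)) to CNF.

~~~((~B & D) | (D & C))
≡ ~((~B & D) | (D & C))   — double negation
≡ ~(~B & D) & ~(D & C)   — De Morgan
≡ (~~B | ~D) & ~(D & C)   — De Morgan
≡ (B | ~D) & ~(D & C)   — double negation
≡ (B | ~D) & (~D | ~C)   — De Morgan

(B | ~D) & (~D | ~C)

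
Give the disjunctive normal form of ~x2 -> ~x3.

x2 | ~x3

~x2 -> ~x3
≡ ~~x2 | ~x3
≡ x2 | ~x3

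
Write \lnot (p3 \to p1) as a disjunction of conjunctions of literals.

\lnot (p3 \to p1)
⇔ \lnot (\lnot p3 \lor p1)   (eliminate \to)
⇔ \lnot \lnot p3 \land \lnot p1   (De Morgan)
⇔ p3 \land \lnot p1   (double negation)

p3 \land \lnot p1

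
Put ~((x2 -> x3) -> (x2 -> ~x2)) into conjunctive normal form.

~((x2 -> x3) -> (x2 -> ~x2))
≡ ~(~(x2 -> x3) | (x2 -> ~x2))   — eliminate ->
≡ ~(~(~x2 | x3) | (x2 -> ~x2))   — eliminate ->
≡ ~(~(~x2 | x3) | ~x2 | ~x2)   — eliminate ->
≡ ~~(~x2 | x3) & ~~x2 & ~~x2   — De Morgan
≡ (~x2 | x3) & ~~x2 & ~~x2   — double negation
≡ (~x2 | x3) & x2 & ~~x2   — double negation
≡ (~x2 | x3) & x2 & x2   — double negation
≡ (~x2 | x3) & x2   — simplify

(~x2 | x3) & x2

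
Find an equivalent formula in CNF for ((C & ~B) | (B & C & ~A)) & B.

C & (~B | ~A) & B

((C & ~B) | (B & C & ~A)) & B
≡ (C | B) & (C | C) & (C | ~A) & (~B | B) & (~B | C) & (~B | ~A) & B   (distribute | over &)
≡ C & (~B | ~A) & B   (simplify)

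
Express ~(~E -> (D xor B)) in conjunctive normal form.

~E & (~D | B) & (~B | D)

~(~E -> (D xor B))
≡ ~(~~E | (D xor B))   (eliminate ->)
≡ ~(~~E | ((D | B) & ~(D & B)))   (expand xor)
≡ ~~~E & ~((D | B) & ~(D & B))   (De Morgan)
≡ ~E & ~((D | B) & ~(D & B))   (double negation)
≡ ~E & (~(D | B) | ~~(D & B))   (De Morgan)
≡ ~E & ((~D & ~B) | ~~(D & B))   (De Morgan)
≡ ~E & ((~D & ~B) | (D & B))   (double negation)
≡ ~E & (~D | D) & (~D | B) & (~B | D) & (~B | B)   (distribute | over &)
≡ ~E & (~D | B) & (~B | D)   (simplify)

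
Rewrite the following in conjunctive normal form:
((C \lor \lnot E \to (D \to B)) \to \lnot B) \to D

((C \lor \lnot E \to (D \to B)) \to \lnot B) \to D
= \lnot ((C \lor \lnot E \to (D \to B)) \to \lnot B) \lor D   [eliminate \to]
= \lnot (\lnot (C \lor \lnot E \to (D \to B)) \lor \lnot B) \lor D   [eliminate \to]
= \lnot (\lnot (\lnot (C \lor \lnot E) \lor (D \to B)) \lor \lnot B) \lor D   [eliminate \to]
= \lnot (\lnot (\lnot (C \lor \lnot E) \lor \lnot D \lor B) \lor \lnot B) \lor D   [eliminate \to]
= \lnot \lnot (\lnot (C \lor \lnot E) \lor \lnot D \lor B) \land \lnot \lnot B \lor D   [De Morgan]
= (\lnot (C \lor \lnot E) \lor \lnot D \lor B) \land \lnot \lnot B \lor D   [double negation]
= (\lnot C \land \lnot \lnot E \lor \lnot D \lor B) \land \lnot \lnot B \lor D   [De Morgan]
= (\lnot C \land E \lor \lnot D \lor B) \land \lnot \lnot B \lor D   [double negation]
= (\lnot C \land E \lor \lnot D \lor B) \land B \lor D   [double negation]
= (\lnot C \lor \lnot D \lor B \lor D) \land (E \lor \lnot D \lor B \lor D) \land (B \lor D)   [distribute \lor over \land]
= B \lor D   [simplify]

B \lor D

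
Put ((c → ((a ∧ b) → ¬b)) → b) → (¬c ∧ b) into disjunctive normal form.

¬b ∨ (¬c ∧ b)

((c → ((a ∧ b) → ¬b)) → b) → (¬c ∧ b)
⇔ ¬((c → ((a ∧ b) → ¬b)) → b) ∨ (¬c ∧ b)   — eliminate →
⇔ ¬(¬(c → ((a ∧ b) → ¬b)) ∨ b) ∨ (¬c ∧ b)   — eliminate →
⇔ ¬(¬(¬c ∨ ((a ∧ b) → ¬b)) ∨ b) ∨ (¬c ∧ b)   — eliminate →
⇔ ¬(¬(¬c ∨ ¬(a ∧ b) ∨ ¬b) ∨ b) ∨ (¬c ∧ b)   — eliminate →
⇔ (¬¬(¬c ∨ ¬(a ∧ b) ∨ ¬b) ∧ ¬b) ∨ (¬c ∧ b)   — De Morgan
⇔ ((¬c ∨ ¬(a ∧ b) ∨ ¬b) ∧ ¬b) ∨ (¬c ∧ b)   — double negation
⇔ ((¬c ∨ ¬a ∨ ¬b ∨ ¬b) ∧ ¬b) ∨ (¬c ∧ b)   — De Morgan
⇔ (¬c ∧ ¬b) ∨ (¬a ∧ ¬b) ∨ (¬b ∧ ¬b) ∨ (¬b ∧ ¬b) ∨ (¬c ∧ b)   — distribute ∧ over ∨
⇔ ¬b ∨ (¬c ∧ b)   — simplify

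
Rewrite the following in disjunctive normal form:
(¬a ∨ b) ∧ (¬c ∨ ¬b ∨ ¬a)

¬a ∨ (b ∧ ¬c)

(¬a ∨ b) ∧ (¬c ∨ ¬b ∨ ¬a)
≡ (¬a ∧ ¬c) ∨ (¬a ∧ ¬b) ∨ (¬a ∧ ¬a) ∨ (b ∧ ¬c) ∨ (b ∧ ¬b) ∨ (b ∧ ¬a)   (distribute ∧ over ∨)
≡ ¬a ∨ (b ∧ ¬c)   (simplify)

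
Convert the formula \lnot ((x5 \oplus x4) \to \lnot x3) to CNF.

(x5 \lor x4) \land (\lnot x5 \lor \lnot x4) \land x3

\lnot ((x5 \oplus x4) \to \lnot x3)
≡ \lnot (\lnot (x5 \oplus x4) \lor \lnot x3)   — eliminate \to
≡ \lnot (\lnot ((x5 \lor x4) \land \lnot (x5 \land x4)) \lor \lnot x3)   — expand \oplus
≡ \lnot \lnot ((x5 \lor x4) \land \lnot (x5 \land x4)) \land \lnot \lnot x3   — De Morgan
≡ (x5 \lor x4) \land \lnot (x5 \land x4) \land \lnot \lnot x3   — double negation
≡ (x5 \lor x4) \land (\lnot x5 \lor \lnot x4) \land \lnot \lnot x3   — De Morgan
≡ (x5 \lor x4) \land (\lnot x5 \lor \lnot x4) \land x3   — double negation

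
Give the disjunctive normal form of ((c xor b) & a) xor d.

(c & ~b & a & ~d) | (~c & b & a & ~d) | (~c & ~b & d) | (b & c & d) | (~a & d)

((c xor b) & a) xor d
= ((c xor b) & a & ~d) | (~((c xor b) & a) & d)   [expand xor]
= (((c & ~b) | (~c & b)) & a & ~d) | (~((c xor b) & a) & d)   [expand xor]
= (((c & ~b) | (~c & b)) & a & ~d) | (~(((c & ~b) | (~c & b)) & a) & d)   [expand xor]
= (((c & ~b) | (~c & b)) & a & ~d) | ((~((c & ~b) | (~c & b)) | ~a) & d)   [De Morgan]
= (((c & ~b) | (~c & b)) & a & ~d) | (((~(c & ~b) & ~(~c & b)) | ~a) & d)   [De Morgan]
= (((c & ~b) | (~c & b)) & a & ~d) | ((((~c | ~~b) & ~(~c & b)) | ~a) & d)   [De Morgan]
= (((c & ~b) | (~c & b)) & a & ~d) | ((((~c | b) & ~(~c & b)) | ~a) & d)   [double negation]
= (((c & ~b) | (~c & b)) & a & ~d) | ((((~c | b) & (~~c | ~b)) | ~a) & d)   [De Morgan]
= (((c & ~b) | (~c & b)) & a & ~d) | ((((~c | b) & (c | ~b)) | ~a) & d)   [double negation]
= (c & ~b & a & ~d) | (~c & b & a & ~d) | (~c & c & d) | (~c & ~b & d) | (b & c & d) | (b & ~b & d) | (~a & d)   [distribute & over |]
= (c & ~b & a & ~d) | (~c & b & a & ~d) | (~c & ~b & d) | (b & c & d) | (~a & d)   [simplify]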